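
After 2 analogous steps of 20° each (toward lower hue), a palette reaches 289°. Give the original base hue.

2 steps of 20° (toward lower hue) give a net shift of −40°.
Start = end − shift: 289 + 40 = 329°

329°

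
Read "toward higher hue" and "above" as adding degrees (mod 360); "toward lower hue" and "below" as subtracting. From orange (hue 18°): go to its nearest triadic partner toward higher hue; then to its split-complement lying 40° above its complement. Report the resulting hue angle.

358°

18 + 120 = 138°   (triadic ↑)
138 + 220 = 358°   (split-comp 40° ↑)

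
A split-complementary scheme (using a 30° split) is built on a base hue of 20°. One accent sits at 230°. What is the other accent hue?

Split-complementary hues sit 30° either side of the complement.
Complement of the base 20°: 20 + 180 = 200°
The given accent 230° is 30° one side of 200°; the other accent sits 30° the other side: 200 − 30 = 170°

170°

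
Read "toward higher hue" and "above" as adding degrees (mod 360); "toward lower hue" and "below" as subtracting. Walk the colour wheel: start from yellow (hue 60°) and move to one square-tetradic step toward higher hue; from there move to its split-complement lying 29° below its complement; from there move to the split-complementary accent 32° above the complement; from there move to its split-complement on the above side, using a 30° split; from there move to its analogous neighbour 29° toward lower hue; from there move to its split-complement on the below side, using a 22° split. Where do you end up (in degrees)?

+90° (square ↑): 60 + 90 = 150°
+151° (split-comp 29° ↓): 150 + 151 = 301°
+212° (split-comp 32° ↑): 301 + 212 = 513 → 513 − 360 = 153°
+210° (split-comp 30° ↑): 153 + 210 = 363 → 363 − 360 = 3°
−29° (analog 29° ↓): 3 − 29 = -26 → -26 + 360 = 334°
+158° (split-comp 22° ↓): 334 + 158 = 492 → 492 − 360 = 132°

132°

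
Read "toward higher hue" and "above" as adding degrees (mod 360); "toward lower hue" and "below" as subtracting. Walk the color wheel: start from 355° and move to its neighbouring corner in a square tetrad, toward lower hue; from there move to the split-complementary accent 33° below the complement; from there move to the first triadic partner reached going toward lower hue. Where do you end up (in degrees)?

292°

square ↓ −90°: 355 − 90 = 265°
split-comp 33° ↓ +147°: 265 + 147 = 412 → 412 − 360 = 52°
triadic ↓ −120°: 52 − 120 = -68 → -68 + 360 = 292°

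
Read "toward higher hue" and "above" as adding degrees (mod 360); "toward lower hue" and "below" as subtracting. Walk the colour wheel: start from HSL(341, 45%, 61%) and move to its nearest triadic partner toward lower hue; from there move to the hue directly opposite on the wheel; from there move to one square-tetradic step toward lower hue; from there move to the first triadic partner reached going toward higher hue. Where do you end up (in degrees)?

−120° (triadic ↓): 341 − 120 = 221°
+180° (complement): 221 + 180 = 401 → 401 − 360 = 41°
−90° (square ↓): 41 − 90 = -49 → -49 + 360 = 311°
+120° (triadic ↑): 311 + 120 = 431 → 431 − 360 = 71°

71°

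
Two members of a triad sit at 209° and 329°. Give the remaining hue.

89°

A triad spaces three hues 120° apart.
The full set is {89°, 209°, 329°}.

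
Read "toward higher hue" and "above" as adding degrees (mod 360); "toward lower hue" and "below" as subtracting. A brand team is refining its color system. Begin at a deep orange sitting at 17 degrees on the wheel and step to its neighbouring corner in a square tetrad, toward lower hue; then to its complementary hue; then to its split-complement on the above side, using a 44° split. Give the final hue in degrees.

331°

square ↓ −90°: 17 − 90 = -73 → -73 + 360 = 287°
complement +180°: 287 + 180 = 467 → 467 − 360 = 107°
split-comp 44° ↑ +224°: 107 + 224 = 331°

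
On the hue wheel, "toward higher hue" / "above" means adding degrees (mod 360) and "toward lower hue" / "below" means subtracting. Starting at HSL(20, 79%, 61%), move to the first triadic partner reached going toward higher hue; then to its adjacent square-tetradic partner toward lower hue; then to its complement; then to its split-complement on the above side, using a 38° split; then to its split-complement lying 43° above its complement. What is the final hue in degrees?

triadic ↑ +120°: 20 + 120 = 140°
square ↓ −90°: 140 − 90 = 50°
complement +180°: 50 + 180 = 230°
split-comp 38° ↑ +218°: 230 + 218 = 448 → 448 − 360 = 88°
split-comp 43° ↑ +223°: 88 + 223 = 311°

311°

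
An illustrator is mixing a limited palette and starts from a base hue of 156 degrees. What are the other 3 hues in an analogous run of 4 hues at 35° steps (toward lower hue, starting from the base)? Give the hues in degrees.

121°, 86°, and 51°

Analogous hues sit every 35° along the wheel.
156 − 35 = 121°
156 − 70 = 86°
156 − 105 = 51°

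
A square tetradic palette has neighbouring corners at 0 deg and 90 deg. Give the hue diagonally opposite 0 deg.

180°

A square tetradic scheme places four hues 90° apart; opposite corners are 180° apart.
0 + 180 = 180°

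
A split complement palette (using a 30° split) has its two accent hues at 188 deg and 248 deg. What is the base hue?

The accents sit 30° either side of the complement, so the complement is their short-arc midpoint on the wheel.
Short-arc midpoint of 188° and 248°: 218°.
Base is 180° from the complement: 218 − 180 = 38°

38°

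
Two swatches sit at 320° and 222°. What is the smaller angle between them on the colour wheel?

98°

|320 − 222| = 98.
98 ≤ 180, so the shorter arc is 98°.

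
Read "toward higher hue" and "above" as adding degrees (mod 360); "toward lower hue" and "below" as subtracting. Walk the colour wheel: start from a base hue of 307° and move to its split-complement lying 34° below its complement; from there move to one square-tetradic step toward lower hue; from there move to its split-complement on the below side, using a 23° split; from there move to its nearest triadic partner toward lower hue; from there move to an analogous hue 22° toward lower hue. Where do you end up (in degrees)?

18°

split-comp 34° ↓ +146°: 307 + 146 = 453 → 453 − 360 = 93°
square ↓ −90°: 93 − 90 = 3°
split-comp 23° ↓ +157°: 3 + 157 = 160°
triadic ↓ −120°: 160 − 120 = 40°
analog 22° ↓ −22°: 40 − 22 = 18°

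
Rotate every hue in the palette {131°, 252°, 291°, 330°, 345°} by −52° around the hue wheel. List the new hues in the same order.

131 − 52 = 79°
252 − 52 = 200°
291 − 52 = 239°
330 − 52 = 278°
345 − 52 = 293°

79°, 200°, 239°, 278°, 293°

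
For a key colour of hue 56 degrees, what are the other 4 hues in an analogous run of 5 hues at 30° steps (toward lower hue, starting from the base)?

Analogous hues sit every 30° along the wheel.
56 − 30 = 26°
56 − 60 = -4 → -4 + 360 = 356°
56 − 90 = -34 → -34 + 360 = 326°
56 − 120 = -64 → -64 + 360 = 296°

26°, 356°, 326°, and 296°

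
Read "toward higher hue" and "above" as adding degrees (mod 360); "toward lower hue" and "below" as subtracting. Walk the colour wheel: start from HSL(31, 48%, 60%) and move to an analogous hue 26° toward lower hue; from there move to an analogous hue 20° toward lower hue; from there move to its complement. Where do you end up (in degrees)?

−26° (analog 26° ↓): 31 − 26 = 5°
−20° (analog 20° ↓): 5 − 20 = -15 → -15 + 360 = 345°
+180° (complement): 345 + 180 = 525 → 525 − 360 = 165°

165°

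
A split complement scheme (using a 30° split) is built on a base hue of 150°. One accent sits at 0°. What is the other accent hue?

300°

Split-complementary hues sit 30° either side of the complement.
Complement of the base 150°: 150 + 180 = 330°
The given accent 0° is 30° one side of 330°; the other accent sits 30° the other side: 330 − 30 = 300°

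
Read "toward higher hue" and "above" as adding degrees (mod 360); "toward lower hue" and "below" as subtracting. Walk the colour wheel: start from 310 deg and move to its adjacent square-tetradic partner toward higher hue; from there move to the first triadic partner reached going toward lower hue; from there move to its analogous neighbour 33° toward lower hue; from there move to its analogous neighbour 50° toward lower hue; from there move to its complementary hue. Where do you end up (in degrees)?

square ↑ +90°: 310 + 90 = 400 → 400 − 360 = 40°
triadic ↓ −120°: 40 − 120 = -80 → -80 + 360 = 280°
analog 33° ↓ −33°: 280 − 33 = 247°
analog 50° ↓ −50°: 247 − 50 = 197°
complement +180°: 197 + 180 = 377 → 377 − 360 = 17°

17°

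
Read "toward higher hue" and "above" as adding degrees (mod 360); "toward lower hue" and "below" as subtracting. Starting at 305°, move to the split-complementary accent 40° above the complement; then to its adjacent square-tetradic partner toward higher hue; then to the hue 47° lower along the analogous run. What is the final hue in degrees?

split-comp 40° ↑ +220°: 305 + 220 = 525 → 525 − 360 = 165°
square ↑ +90°: 165 + 90 = 255°
analog 47° ↓ −47°: 255 − 47 = 208°

208°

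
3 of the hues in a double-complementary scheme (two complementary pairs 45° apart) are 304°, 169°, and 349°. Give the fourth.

124°

A rectangular tetradic uses two complementary pairs 45° apart: offsets 0°, 45°, 180°, 225°.
Among {169°, 304°, 349°}, 169° and 349° are a 180° pair.
The remaining hue 304° needs its own complement: 304 + 180 = 484 → 484 − 360 = 124°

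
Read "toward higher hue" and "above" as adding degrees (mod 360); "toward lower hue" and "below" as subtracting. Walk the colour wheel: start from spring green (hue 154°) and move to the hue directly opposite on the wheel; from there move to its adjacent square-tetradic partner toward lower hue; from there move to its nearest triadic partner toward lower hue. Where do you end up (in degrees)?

124°

154 + 180 = 334°   (complement)
334 − 90 = 244°   (square ↓)
244 − 120 = 124°   (triadic ↓)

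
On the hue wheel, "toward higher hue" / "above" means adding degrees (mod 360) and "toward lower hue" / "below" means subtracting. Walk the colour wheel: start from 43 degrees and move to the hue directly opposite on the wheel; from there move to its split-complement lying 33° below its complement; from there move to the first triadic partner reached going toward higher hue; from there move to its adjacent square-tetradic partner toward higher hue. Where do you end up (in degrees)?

220°

43 + 180 = 223°   (complement)
223 + 147 = 370 → 370 − 360 = 10°   (split-comp 33° ↓)
10 + 120 = 130°   (triadic ↑)
130 + 90 = 220°   (square ↑)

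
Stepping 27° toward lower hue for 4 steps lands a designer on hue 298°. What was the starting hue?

46°

4 steps of 27° (toward lower hue) give a net shift of −108°.
Start = end − shift: 298 + 108 = 406 → 406 − 360 = 46°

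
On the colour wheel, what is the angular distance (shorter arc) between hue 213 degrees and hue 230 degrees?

|213 − 230| = 17.
17 ≤ 180, so the shorter arc is 17°.

17°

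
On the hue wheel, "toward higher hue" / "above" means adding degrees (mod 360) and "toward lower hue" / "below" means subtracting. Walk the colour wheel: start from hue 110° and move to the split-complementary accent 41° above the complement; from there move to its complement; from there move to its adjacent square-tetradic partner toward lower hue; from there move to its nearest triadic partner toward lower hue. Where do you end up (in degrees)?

+221° (split-comp 41° ↑): 110 + 221 = 331°
+180° (complement): 331 + 180 = 511 → 511 − 360 = 151°
−90° (square ↓): 151 − 90 = 61°
−120° (triadic ↓): 61 − 120 = -59 → -59 + 360 = 301°

301°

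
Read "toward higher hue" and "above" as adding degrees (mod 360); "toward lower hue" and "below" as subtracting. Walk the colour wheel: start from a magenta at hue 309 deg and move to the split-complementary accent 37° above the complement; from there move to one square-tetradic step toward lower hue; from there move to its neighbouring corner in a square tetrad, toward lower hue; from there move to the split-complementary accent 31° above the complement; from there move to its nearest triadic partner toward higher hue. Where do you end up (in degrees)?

317°

split-comp 37° ↑ +217°: 309 + 217 = 526 → 526 − 360 = 166°
square ↓ −90°: 166 − 90 = 76°
square ↓ −90°: 76 − 90 = -14 → -14 + 360 = 346°
split-comp 31° ↑ +211°: 346 + 211 = 557 → 557 − 360 = 197°
triadic ↑ +120°: 197 + 120 = 317°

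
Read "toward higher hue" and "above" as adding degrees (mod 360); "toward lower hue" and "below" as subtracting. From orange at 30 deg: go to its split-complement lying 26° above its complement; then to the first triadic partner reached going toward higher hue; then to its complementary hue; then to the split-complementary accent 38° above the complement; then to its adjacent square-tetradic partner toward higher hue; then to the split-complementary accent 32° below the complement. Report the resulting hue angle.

272°

+206° (split-comp 26° ↑): 30 + 206 = 236°
+120° (triadic ↑): 236 + 120 = 356°
+180° (complement): 356 + 180 = 536 → 536 − 360 = 176°
+218° (split-comp 38° ↑): 176 + 218 = 394 → 394 − 360 = 34°
+90° (square ↑): 34 + 90 = 124°
+148° (split-comp 32° ↓): 124 + 148 = 272°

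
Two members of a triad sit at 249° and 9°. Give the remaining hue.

A triad spaces three hues 120° apart.
The full set is {9°, 129°, 249°}.

129°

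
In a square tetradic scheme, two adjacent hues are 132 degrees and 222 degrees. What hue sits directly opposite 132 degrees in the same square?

A square tetradic scheme places four hues 90° apart; opposite corners are 180° apart.
132 + 180 = 312°

312°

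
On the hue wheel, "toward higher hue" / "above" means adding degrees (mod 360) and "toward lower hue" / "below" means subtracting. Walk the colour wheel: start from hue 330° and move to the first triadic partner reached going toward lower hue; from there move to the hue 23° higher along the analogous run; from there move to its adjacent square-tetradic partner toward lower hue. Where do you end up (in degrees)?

143°

triadic ↓ −120°: 330 − 120 = 210°
analog 23° ↑ +23°: 210 + 23 = 233°
square ↓ −90°: 233 − 90 = 143°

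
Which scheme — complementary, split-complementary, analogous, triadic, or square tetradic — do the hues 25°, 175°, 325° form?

Sort the hues: 25°, 175°, 325°.
Successive gaps around the wheel: 150°, 150°, 60°.
Two 150° gaps and one 60° gap — a base hue opposite a pair of accents 30° either side of its complement — is the split-complementary pattern.

split-complementary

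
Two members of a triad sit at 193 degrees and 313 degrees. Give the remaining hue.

A triad spaces three hues 120° apart.
The full set is {73°, 193°, 313°}.

73°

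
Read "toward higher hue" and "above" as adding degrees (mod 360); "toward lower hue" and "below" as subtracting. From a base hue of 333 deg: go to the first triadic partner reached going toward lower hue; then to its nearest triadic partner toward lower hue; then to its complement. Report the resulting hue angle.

−120° (triadic ↓): 333 − 120 = 213°
−120° (triadic ↓): 213 − 120 = 93°
+180° (complement): 93 + 180 = 273°

273°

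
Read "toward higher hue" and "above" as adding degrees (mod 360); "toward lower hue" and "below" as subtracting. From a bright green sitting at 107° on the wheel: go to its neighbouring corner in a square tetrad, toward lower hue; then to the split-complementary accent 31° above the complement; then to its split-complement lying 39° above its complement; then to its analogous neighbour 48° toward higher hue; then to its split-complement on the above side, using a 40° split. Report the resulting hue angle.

−90° (square ↓): 107 − 90 = 17°
+211° (split-comp 31° ↑): 17 + 211 = 228°
+219° (split-comp 39° ↑): 228 + 219 = 447 → 447 − 360 = 87°
+48° (analog 48° ↑): 87 + 48 = 135°
+220° (split-comp 40° ↑): 135 + 220 = 355°

355°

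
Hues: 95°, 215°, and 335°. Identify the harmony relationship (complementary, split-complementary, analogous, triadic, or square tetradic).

triadic

Sort the hues: 95°, 215°, 335°.
Successive gaps around the wheel: 120°, 120°, 120°.
Three hues equally spaced 120° apart form a triad.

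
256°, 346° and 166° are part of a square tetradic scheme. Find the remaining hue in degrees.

A square tetradic scheme places four hues every 90°.
The full set through 166° is {76°, 166°, 256°, 346°}.
Given {166°, 256°, 346°}, the missing hue is 76°.

76°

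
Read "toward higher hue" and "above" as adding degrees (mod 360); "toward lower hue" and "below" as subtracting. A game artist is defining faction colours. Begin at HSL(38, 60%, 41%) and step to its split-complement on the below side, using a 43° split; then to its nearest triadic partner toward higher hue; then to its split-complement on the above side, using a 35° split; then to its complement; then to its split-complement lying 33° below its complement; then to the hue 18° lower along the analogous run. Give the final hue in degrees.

+137° (split-comp 43° ↓): 38 + 137 = 175°
+120° (triadic ↑): 175 + 120 = 295°
+215° (split-comp 35° ↑): 295 + 215 = 510 → 510 − 360 = 150°
+180° (complement): 150 + 180 = 330°
+147° (split-comp 33° ↓): 330 + 147 = 477 → 477 − 360 = 117°
−18° (analog 18° ↓): 117 − 18 = 99°

99°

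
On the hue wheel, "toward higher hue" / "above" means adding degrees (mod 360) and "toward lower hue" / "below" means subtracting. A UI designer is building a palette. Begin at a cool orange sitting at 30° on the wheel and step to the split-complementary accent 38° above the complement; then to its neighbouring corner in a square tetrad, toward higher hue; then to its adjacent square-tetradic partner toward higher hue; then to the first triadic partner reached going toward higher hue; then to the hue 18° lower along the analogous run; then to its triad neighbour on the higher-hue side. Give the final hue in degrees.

30 + 218 = 248°   (split-comp 38° ↑)
248 + 90 = 338°   (square ↑)
338 + 90 = 428 → 428 − 360 = 68°   (square ↑)
68 + 120 = 188°   (triadic ↑)
188 − 18 = 170°   (analog 18° ↓)
170 + 120 = 290°   (triadic ↑)

290°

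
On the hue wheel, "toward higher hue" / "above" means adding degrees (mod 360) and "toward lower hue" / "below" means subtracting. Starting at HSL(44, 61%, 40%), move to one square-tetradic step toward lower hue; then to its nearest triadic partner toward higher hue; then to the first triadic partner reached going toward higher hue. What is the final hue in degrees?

−90° (square ↓): 44 − 90 = -46 → -46 + 360 = 314°
+120° (triadic ↑): 314 + 120 = 434 → 434 − 360 = 74°
+120° (triadic ↑): 74 + 120 = 194°

194°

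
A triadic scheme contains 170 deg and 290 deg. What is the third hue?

50°

A triad spaces three hues 120° apart.
The full set is {50°, 170°, 290°}.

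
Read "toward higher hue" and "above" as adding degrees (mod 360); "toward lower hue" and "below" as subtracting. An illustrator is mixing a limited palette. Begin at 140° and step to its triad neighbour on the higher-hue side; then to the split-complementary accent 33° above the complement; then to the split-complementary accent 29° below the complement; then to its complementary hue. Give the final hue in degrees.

84°

triadic ↑ +120°: 140 + 120 = 260°
split-comp 33° ↑ +213°: 260 + 213 = 473 → 473 − 360 = 113°
split-comp 29° ↓ +151°: 113 + 151 = 264°
complement +180°: 264 + 180 = 444 → 444 − 360 = 84°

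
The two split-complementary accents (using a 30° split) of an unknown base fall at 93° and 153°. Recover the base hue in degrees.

303°

The accents sit 30° either side of the complement, so the complement is their short-arc midpoint on the wheel.
Short-arc midpoint of 93° and 153°: 123°.
Base is 180° from the complement: 123 − 180 = -57 → -57 + 360 = 303°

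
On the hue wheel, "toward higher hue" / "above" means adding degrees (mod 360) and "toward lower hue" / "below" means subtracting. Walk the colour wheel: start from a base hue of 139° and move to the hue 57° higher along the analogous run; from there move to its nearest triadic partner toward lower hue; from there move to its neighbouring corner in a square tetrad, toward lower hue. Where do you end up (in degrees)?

+57° (analog 57° ↑): 139 + 57 = 196°
−120° (triadic ↓): 196 − 120 = 76°
−90° (square ↓): 76 − 90 = -14 → -14 + 360 = 346°

346°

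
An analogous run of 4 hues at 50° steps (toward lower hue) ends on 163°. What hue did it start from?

3 steps of 50° (toward lower hue) give a net shift of −150°.
Start = end − shift: 163 + 150 = 313°

313°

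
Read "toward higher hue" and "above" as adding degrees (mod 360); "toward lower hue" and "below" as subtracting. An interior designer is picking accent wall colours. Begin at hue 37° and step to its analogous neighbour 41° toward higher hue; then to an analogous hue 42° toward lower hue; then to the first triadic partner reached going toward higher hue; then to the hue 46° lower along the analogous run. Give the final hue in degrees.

+41° (analog 41° ↑): 37 + 41 = 78°
−42° (analog 42° ↓): 78 − 42 = 36°
+120° (triadic ↑): 36 + 120 = 156°
−46° (analog 46° ↓): 156 − 46 = 110°

110°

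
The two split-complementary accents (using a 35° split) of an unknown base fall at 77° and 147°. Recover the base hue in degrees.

292°

The accents sit 35° either side of the complement, so the complement is their short-arc midpoint on the wheel.
Short-arc midpoint of 77° and 147°: 112°.
Base is 180° from the complement: 112 − 180 = -68 → -68 + 360 = 292°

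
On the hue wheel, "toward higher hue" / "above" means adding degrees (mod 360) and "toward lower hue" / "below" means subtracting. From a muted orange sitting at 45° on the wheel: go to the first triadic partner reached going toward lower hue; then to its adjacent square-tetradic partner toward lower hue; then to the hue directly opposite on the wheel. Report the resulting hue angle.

−120° (triadic ↓): 45 − 120 = -75 → -75 + 360 = 285°
−90° (square ↓): 285 − 90 = 195°
+180° (complement): 195 + 180 = 375 → 375 − 360 = 15°

15°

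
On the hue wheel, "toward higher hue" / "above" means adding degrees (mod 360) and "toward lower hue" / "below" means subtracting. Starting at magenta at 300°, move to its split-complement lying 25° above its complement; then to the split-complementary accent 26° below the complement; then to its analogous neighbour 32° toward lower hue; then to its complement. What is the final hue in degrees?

300 + 205 = 505 → 505 − 360 = 145°   (split-comp 25° ↑)
145 + 154 = 299°   (split-comp 26° ↓)
299 − 32 = 267°   (analog 32° ↓)
267 + 180 = 447 → 447 − 360 = 87°   (complement)

87°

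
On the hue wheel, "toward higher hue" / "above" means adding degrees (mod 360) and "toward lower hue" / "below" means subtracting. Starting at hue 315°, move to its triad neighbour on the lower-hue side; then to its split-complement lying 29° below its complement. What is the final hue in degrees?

346°

315 − 120 = 195°   (triadic ↓)
195 + 151 = 346°   (split-comp 29° ↓)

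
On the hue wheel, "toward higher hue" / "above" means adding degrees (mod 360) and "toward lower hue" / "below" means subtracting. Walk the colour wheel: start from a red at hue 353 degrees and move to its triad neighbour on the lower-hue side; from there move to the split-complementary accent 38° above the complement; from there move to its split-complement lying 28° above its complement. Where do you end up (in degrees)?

−120° (triadic ↓): 353 − 120 = 233°
+218° (split-comp 38° ↑): 233 + 218 = 451 → 451 − 360 = 91°
+208° (split-comp 28° ↑): 91 + 208 = 299°

299°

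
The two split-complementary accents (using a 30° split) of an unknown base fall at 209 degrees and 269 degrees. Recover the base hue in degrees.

The accents sit 30° either side of the complement, so the complement is their short-arc midpoint on the wheel.
Short-arc midpoint of 209° and 269°: 239°.
Base is 180° from the complement: 239 − 180 = 59°

59°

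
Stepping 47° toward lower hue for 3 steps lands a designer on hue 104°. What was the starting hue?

245°

3 steps of 47° (toward lower hue) give a net shift of −141°.
Start = end − shift: 104 + 141 = 245°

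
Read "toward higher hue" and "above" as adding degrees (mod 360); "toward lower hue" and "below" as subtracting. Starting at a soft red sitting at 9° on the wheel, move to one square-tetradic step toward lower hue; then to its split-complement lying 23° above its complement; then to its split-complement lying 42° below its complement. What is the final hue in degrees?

9 − 90 = -81 → -81 + 360 = 279°   (square ↓)
279 + 203 = 482 → 482 − 360 = 122°   (split-comp 23° ↑)
122 + 138 = 260°   (split-comp 42° ↓)

260°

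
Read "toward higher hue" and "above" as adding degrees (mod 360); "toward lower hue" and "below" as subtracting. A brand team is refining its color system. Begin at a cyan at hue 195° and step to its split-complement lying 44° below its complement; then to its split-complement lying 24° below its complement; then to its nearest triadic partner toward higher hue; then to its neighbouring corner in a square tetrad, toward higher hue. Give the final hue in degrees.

split-comp 44° ↓ +136°: 195 + 136 = 331°
split-comp 24° ↓ +156°: 331 + 156 = 487 → 487 − 360 = 127°
triadic ↑ +120°: 127 + 120 = 247°
square ↑ +90°: 247 + 90 = 337°

337°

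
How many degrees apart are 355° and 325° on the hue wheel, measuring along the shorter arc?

30°

|355 − 325| = 30.
30 ≤ 180, so the shorter arc is 30°.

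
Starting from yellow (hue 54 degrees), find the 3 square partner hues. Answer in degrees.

144°, 234°, and 324°

A square tetradic scheme places four hues every 90°.
54 + 90 = 144°
54 + 180 = 234°
54 + 270 = 324°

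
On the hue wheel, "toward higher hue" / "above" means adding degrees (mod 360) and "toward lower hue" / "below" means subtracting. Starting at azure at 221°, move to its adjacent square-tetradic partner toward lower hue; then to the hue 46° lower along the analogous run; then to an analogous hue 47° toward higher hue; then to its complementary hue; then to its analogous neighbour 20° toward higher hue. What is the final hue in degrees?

332°

221 − 90 = 131°   (square ↓)
131 − 46 = 85°   (analog 46° ↓)
85 + 47 = 132°   (analog 47° ↑)
132 + 180 = 312°   (complement)
312 + 20 = 332°   (analog 20° ↑)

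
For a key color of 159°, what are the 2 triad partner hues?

279° and 39°

A triad places three hues 120° apart.
159 + 120 = 279°
159 + 240 = 399 → 399 − 360 = 39°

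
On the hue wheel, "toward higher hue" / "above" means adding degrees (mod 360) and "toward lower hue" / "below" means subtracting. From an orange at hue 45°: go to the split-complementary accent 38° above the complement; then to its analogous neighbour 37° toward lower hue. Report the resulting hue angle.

split-comp 38° ↑ +218°: 45 + 218 = 263°
analog 37° ↓ −37°: 263 − 37 = 226°

226°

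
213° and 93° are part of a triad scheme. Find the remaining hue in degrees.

333°

A triad places three hues 120° apart.
The full set through 93° is {93°, 213°, 333°}.
Given {93°, 213°}, the missing hue is 333°.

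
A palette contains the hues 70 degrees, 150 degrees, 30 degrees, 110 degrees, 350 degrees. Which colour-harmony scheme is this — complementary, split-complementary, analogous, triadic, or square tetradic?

analogous

Sort the hues: 30°, 70°, 110°, 150°, 350°.
Successive gaps around the wheel: 40°, 40°, 40°, 200°, 40°.
A run of hues at equal small steps (40°) with one large closing gap is an analogous group.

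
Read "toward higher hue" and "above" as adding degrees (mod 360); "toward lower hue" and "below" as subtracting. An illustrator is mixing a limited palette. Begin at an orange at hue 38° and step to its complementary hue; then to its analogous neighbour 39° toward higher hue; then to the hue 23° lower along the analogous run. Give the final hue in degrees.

234°

complement +180°: 38 + 180 = 218°
analog 39° ↑ +39°: 218 + 39 = 257°
analog 23° ↓ −23°: 257 − 23 = 234°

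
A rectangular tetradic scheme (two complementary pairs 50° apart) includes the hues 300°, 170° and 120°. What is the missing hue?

350°

A rectangular tetradic uses two complementary pairs 50° apart: offsets 0°, 50°, 180°, 230°.
Among {120°, 170°, 300°}, 300° and 120° are a 180° pair.
The remaining hue 170° needs its own complement: 170 + 180 = 350°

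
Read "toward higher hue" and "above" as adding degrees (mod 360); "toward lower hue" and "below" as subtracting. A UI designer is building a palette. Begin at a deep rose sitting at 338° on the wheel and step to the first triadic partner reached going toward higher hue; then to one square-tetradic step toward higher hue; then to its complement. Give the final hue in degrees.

8°

+120° (triadic ↑): 338 + 120 = 458 → 458 − 360 = 98°
+90° (square ↑): 98 + 90 = 188°
+180° (complement): 188 + 180 = 368 → 368 − 360 = 8°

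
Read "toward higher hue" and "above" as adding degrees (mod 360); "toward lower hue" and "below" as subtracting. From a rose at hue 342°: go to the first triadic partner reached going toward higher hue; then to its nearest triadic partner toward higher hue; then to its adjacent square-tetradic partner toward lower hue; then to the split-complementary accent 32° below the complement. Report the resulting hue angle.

342 + 120 = 462 → 462 − 360 = 102°   (triadic ↑)
102 + 120 = 222°   (triadic ↑)
222 − 90 = 132°   (square ↓)
132 + 148 = 280°   (split-comp 32° ↓)

280°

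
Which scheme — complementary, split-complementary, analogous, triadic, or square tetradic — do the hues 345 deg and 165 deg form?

Sort the hues: 165°, 345°.
Successive gaps around the wheel: 180°, 180°.
Two hues 180° apart are complementary.

complementary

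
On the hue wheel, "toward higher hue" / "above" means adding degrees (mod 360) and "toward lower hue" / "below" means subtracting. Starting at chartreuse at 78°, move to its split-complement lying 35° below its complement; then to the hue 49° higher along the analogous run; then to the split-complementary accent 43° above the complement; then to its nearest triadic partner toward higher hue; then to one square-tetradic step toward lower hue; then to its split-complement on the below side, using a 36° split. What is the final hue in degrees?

split-comp 35° ↓ +145°: 78 + 145 = 223°
analog 49° ↑ +49°: 223 + 49 = 272°
split-comp 43° ↑ +223°: 272 + 223 = 495 → 495 − 360 = 135°
triadic ↑ +120°: 135 + 120 = 255°
square ↓ −90°: 255 − 90 = 165°
split-comp 36° ↓ +144°: 165 + 144 = 309°

309°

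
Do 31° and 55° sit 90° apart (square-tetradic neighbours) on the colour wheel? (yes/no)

Angular distance: |31 − 55| = 24 = 24°.
90° apart (square-tetradic neighbours) requires 90°.

no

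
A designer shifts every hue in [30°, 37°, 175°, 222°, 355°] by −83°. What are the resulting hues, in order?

307°, 314°, 92°, 139°, 272°

30 − 83 = -53 → -53 + 360 = 307°
37 − 83 = -46 → -46 + 360 = 314°
175 − 83 = 92°
222 − 83 = 139°
355 − 83 = 272°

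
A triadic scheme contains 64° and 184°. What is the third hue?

304°

A triad spaces three hues 120° apart.
The full set is {64°, 184°, 304°}.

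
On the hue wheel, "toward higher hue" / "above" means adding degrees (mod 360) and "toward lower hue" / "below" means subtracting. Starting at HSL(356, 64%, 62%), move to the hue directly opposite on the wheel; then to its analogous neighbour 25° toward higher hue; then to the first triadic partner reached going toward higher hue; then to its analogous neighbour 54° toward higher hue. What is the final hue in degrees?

15°

+180° (complement): 356 + 180 = 536 → 536 − 360 = 176°
+25° (analog 25° ↑): 176 + 25 = 201°
+120° (triadic ↑): 201 + 120 = 321°
+54° (analog 54° ↑): 321 + 54 = 375 → 375 − 360 = 15°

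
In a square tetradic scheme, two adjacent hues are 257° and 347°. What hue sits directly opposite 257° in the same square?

A square tetradic scheme places four hues 90° apart; opposite corners are 180° apart.
257 + 180 = 437 → 437 − 360 = 77°

77°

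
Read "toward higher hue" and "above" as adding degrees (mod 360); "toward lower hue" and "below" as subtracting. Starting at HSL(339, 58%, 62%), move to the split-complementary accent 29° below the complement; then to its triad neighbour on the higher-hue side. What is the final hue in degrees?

250°

339 + 151 = 490 → 490 − 360 = 130°   (split-comp 29° ↓)
130 + 120 = 250°   (triadic ↑)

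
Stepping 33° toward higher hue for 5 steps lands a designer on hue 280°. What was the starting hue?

115°

5 steps of 33° (toward higher hue) give a net shift of +165°.
Start = end − shift: 280 − 165 = 115°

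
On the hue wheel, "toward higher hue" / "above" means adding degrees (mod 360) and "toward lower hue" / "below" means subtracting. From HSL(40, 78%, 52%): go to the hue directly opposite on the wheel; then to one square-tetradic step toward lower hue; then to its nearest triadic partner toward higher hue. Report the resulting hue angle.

+180° (complement): 40 + 180 = 220°
−90° (square ↓): 220 − 90 = 130°
+120° (triadic ↑): 130 + 120 = 250°

250°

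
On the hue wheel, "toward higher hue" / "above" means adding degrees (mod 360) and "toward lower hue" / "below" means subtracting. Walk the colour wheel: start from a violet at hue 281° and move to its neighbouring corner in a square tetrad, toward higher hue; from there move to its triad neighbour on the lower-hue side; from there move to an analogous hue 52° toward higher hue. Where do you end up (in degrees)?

+90° (square ↑): 281 + 90 = 371 → 371 − 360 = 11°
−120° (triadic ↓): 11 − 120 = -109 → -109 + 360 = 251°
+52° (analog 52° ↑): 251 + 52 = 303°

303°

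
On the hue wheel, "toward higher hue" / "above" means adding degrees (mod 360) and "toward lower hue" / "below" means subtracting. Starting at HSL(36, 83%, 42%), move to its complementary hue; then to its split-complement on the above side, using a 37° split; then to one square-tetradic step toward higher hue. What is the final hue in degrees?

163°

complement +180°: 36 + 180 = 216°
split-comp 37° ↑ +217°: 216 + 217 = 433 → 433 − 360 = 73°
square ↑ +90°: 73 + 90 = 163°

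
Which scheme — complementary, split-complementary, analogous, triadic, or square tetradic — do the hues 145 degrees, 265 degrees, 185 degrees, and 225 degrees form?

Sort the hues: 145°, 185°, 225°, 265°.
Successive gaps around the wheel: 40°, 40°, 40°, 240°.
A run of hues at equal small steps (40°) with one large closing gap is an analogous group.

analogous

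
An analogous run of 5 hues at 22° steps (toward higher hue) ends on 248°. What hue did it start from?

4 steps of 22° (toward higher hue) give a net shift of +88°.
Start = end − shift: 248 − 88 = 160°

160°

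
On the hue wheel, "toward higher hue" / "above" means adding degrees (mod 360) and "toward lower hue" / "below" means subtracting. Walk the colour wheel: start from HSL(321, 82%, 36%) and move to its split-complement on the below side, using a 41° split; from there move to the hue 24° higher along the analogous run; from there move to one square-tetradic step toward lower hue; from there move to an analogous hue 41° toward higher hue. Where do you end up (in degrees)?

75°

321 + 139 = 460 → 460 − 360 = 100°   (split-comp 41° ↓)
100 + 24 = 124°   (analog 24° ↑)
124 − 90 = 34°   (square ↓)
34 + 41 = 75°   (analog 41° ↑)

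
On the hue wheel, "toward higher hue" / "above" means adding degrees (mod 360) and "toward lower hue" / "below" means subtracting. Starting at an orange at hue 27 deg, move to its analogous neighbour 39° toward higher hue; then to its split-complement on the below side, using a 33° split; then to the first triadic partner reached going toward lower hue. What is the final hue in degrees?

27 + 39 = 66°   (analog 39° ↑)
66 + 147 = 213°   (split-comp 33° ↓)
213 − 120 = 93°   (triadic ↓)

93°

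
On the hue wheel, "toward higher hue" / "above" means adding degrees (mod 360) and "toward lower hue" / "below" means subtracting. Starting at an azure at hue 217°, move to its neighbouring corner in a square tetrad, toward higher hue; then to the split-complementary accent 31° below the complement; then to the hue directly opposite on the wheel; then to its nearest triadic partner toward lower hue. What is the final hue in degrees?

156°

217 + 90 = 307°   (square ↑)
307 + 149 = 456 → 456 − 360 = 96°   (split-comp 31° ↓)
96 + 180 = 276°   (complement)
276 − 120 = 156°   (triadic ↓)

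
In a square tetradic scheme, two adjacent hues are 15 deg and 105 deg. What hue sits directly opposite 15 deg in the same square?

A square tetradic scheme places four hues 90° apart; opposite corners are 180° apart.
15 + 180 = 195°

195°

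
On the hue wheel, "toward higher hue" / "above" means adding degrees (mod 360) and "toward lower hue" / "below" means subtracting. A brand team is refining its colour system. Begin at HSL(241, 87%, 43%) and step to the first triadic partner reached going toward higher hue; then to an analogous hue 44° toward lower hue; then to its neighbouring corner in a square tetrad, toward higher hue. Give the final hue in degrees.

triadic ↑ +120°: 241 + 120 = 361 → 361 − 360 = 1°
analog 44° ↓ −44°: 1 − 44 = -43 → -43 + 360 = 317°
square ↑ +90°: 317 + 90 = 407 → 407 − 360 = 47°

47°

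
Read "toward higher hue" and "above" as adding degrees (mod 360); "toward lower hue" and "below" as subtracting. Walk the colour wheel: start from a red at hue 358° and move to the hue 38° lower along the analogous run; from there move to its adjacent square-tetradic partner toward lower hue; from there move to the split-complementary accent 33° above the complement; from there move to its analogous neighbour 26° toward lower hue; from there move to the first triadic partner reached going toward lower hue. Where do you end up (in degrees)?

−38° (analog 38° ↓): 358 − 38 = 320°
−90° (square ↓): 320 − 90 = 230°
+213° (split-comp 33° ↑): 230 + 213 = 443 → 443 − 360 = 83°
−26° (analog 26° ↓): 83 − 26 = 57°
−120° (triadic ↓): 57 − 120 = -63 → -63 + 360 = 297°

297°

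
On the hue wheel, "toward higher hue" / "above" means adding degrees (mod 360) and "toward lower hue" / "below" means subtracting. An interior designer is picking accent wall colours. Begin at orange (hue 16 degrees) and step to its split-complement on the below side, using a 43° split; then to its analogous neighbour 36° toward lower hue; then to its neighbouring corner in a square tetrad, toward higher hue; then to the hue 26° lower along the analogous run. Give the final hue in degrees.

181°

split-comp 43° ↓ +137°: 16 + 137 = 153°
analog 36° ↓ −36°: 153 − 36 = 117°
square ↑ +90°: 117 + 90 = 207°
analog 26° ↓ −26°: 207 − 26 = 181°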